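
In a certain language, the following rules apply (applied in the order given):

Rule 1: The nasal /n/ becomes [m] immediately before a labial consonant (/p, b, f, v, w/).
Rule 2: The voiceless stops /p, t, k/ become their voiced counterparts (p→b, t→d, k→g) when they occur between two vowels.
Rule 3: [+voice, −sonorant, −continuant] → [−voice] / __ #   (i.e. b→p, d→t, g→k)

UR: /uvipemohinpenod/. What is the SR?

uvibemohimpenot

Rule 1 (nasal place assimilation): /n/ precedes the labial consonant /p/, so it assimilates in place to [m]. /uvipemohinpenod/ → uvipemohimpenod.
Rule 2 (intervocalic voicing): /p/ is a voiceless stop between vowels /i/ and /e/, so it voices to [b]. /uvipemohimpenod/ → uvibemohimpenod.
Rule 3 (final devoicing): /d/ is a voiced stop in word-final position, so it devoices to [t]. /uvibemohimpenod/ → uvibemohimpenot.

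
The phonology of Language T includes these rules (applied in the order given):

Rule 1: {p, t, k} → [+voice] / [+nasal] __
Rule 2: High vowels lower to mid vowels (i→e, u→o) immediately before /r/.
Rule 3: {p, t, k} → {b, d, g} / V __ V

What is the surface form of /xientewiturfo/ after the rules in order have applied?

Rule 1 (post-nasal voicing): /t/ is a voiceless stop immediately after the nasal /n/, so it voices to [d]. /xientewiturfo/ → xiendewiturfo.
Rule 2 (pre-rhotic lowering): /u/ is a high vowel immediately before /r/, so it lowers to [o]. /xiendewiturfo/ → xiendewitorfo.
Rule 3 (intervocalic voicing): /t/ is a voiceless stop between vowels /i/ and /o/, so it voices to [d]. /xiendewitorfo/ → xiendewidorfo.

xiendewidorfo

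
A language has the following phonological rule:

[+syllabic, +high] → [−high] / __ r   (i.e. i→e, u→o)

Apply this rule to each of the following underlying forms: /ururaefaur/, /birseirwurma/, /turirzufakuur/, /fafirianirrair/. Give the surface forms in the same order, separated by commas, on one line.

/ururaefaur/: /u/ is a high vowel immediately before /r/, so it lowers to [o]. /u/ is a high vowel immediately before /r/, so it lowers to [o]. /u/ is a high vowel immediately before /r/, so it lowers to [o]. → [ororaefaor].
/birseirwurma/: /i/ is a high vowel immediately before /r/, so it lowers to [e]. /i/ is a high vowel immediately before /r/, so it lowers to [e]. /u/ is a high vowel immediately before /r/, so it lowers to [o]. → [berseerworma].
/turirzufakuur/: /u/ is a high vowel immediately before /r/, so it lowers to [o]. /i/ is a high vowel immediately before /r/, so it lowers to [e]. /u/ is a high vowel immediately before /r/, so it lowers to [o]. → [torerzufakuor].
/fafirianirrair/: /i/ is a high vowel immediately before /r/, so it lowers to [e]. /i/ is a high vowel immediately before /r/, so it lowers to [e]. /i/ is a high vowel immediately before /r/, so it lowers to [e]. → [faferianerraer].

ororaefaor, berseerworma, torerzufakuor, faferianerraer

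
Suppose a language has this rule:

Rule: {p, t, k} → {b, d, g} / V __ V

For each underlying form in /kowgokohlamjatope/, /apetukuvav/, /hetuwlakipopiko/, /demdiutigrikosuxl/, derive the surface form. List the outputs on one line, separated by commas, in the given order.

kowgogohlamjadobe, abeduguvav, heduwlagibobigo, demdiudigrigosuxl

/kowgokohlamjatope/: /k/ is a voiceless stop between vowels /o/ and /o/, so it voices to [g]. /t/ is a voiceless stop between vowels /a/ and /o/, so it voices to [d]. /p/ is a voiceless stop between vowels /o/ and /e/, so it voices to [b]. → [kowgogohlamjadobe].
/apetukuvav/: /p/ is a voiceless stop between vowels /a/ and /e/, so it voices to [b]. /t/ is a voiceless stop between vowels /e/ and /u/, so it voices to [d]. /k/ is a voiceless stop between vowels /u/ and /u/, so it voices to [g]. → [abeduguvav].
/hetuwlakipopiko/: /t/ is a voiceless stop between vowels /e/ and /u/, so it voices to [d]. /k/ is a voiceless stop between vowels /a/ and /i/, so it voices to [g]. /p/ is a voiceless stop between vowels /i/ and /o/, so it voices to [b]. /p/ is a voiceless stop between vowels /o/ and /i/, so it voices to [b]. /k/ is a voiceless stop between vowels /i/ and /o/, so it voices to [g]. → [heduwlagibobigo].
/demdiutigrikosuxl/: /t/ is a voiceless stop between vowels /u/ and /i/, so it voices to [d]. /k/ is a voiceless stop between vowels /i/ and /o/, so it voices to [g]. → [demdiudigrigosuxl].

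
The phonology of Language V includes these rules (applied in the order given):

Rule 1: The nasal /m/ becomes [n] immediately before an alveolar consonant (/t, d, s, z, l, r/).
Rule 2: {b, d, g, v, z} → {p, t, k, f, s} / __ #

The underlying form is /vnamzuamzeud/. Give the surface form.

vnanzuanzeut

Rule 1 (nasal place assimilation): /m/ precedes the alveolar consonant /z/, so it assimilates in place to [n]. /m/ precedes the alveolar consonant /z/, so it assimilates in place to [n]. /vnamzuamzeud/ → vnanzuanzeud.
Rule 2 (final devoicing): /d/ is a voiced obstruent in word-final position, so it devoices to [t]. /vnanzuanzeud/ → vnanzuanzeut.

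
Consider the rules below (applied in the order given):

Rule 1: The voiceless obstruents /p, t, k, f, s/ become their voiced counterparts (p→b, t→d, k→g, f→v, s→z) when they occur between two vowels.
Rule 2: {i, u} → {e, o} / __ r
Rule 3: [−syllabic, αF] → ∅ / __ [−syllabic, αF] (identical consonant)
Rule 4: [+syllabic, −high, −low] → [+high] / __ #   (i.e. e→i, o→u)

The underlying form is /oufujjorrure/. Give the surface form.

ouvujorori

Rule 1 (intervocalic voicing): /f/ is a voiceless obstruent between vowels /u/ and /u/, so it voices to [v]. /oufujjorrure/ → ouvujjorrure.
Rule 2 (pre-rhotic lowering): /u/ is a high vowel immediately before /r/, so it lowers to [o]. /ouvujjorrure/ → ouvujjorrore.
Rule 3 (degemination): /jj/ is a geminate; the first /j/ deletes. /rr/ is a geminate; the first /r/ deletes. /ouvujjorrore/ → ouvujorore.
Rule 4 (final vowel raising): /e/ is a mid vowel in word-final position, so it raises to [i]. /ouvujorore/ → ouvujorori.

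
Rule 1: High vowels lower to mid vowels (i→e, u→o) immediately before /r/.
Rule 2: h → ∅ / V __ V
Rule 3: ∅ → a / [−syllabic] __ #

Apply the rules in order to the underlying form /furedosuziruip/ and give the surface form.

foredosuzeruipa

Rule 1 (pre-rhotic lowering): /u/ is a high vowel immediately before /r/, so it lowers to [o]. /i/ is a high vowel immediately before /r/, so it lowers to [e]. /furedosuziruip/ → foredosuzeruip.
Rule 2 (intervocalic h-deletion): no segment meets the environment; /foredosuzeruip/ is unchanged.
Rule 3 (final a-epenthesis): the form ends in the consonant /p/, so [a] is inserted word-finally. /foredosuzeruip/ → foredosuzeruipa.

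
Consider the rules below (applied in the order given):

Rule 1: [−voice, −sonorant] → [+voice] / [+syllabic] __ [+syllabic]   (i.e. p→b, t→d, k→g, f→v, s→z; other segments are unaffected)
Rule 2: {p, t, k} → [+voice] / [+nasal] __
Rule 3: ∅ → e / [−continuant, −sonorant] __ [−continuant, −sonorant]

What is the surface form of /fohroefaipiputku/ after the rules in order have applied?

Rule 1 (intervocalic voicing): /f/ is a voiceless obstruent between vowels /e/ and /a/, so it voices to [v]. /p/ is a voiceless obstruent between vowels /i/ and /i/, so it voices to [b]. /p/ is a voiceless obstruent between vowels /i/ and /u/, so it voices to [b]. /fohroefaipiputku/ → fohroevaibibutku.
Rule 2 (post-nasal voicing): no segment meets the environment; /fohroevaibibutku/ is unchanged.
Rule 3 (stop-cluster e-epenthesis): /t/ and /k/ form a stop–stop cluster, so [e] is inserted between them. /fohroevaibibutku/ → fohroevaibibuteku.

fohroevaibibuteku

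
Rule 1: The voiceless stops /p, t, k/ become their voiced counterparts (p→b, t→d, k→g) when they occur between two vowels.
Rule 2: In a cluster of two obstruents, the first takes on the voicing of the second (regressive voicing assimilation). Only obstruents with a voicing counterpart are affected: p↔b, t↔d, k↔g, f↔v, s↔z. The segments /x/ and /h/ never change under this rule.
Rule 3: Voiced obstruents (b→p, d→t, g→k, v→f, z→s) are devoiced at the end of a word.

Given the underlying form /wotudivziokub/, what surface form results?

wodudivziogup

Rule 1 (intervocalic voicing): /t/ is a voiceless stop between vowels /o/ and /u/, so it voices to [d]. /k/ is a voiceless stop between vowels /o/ and /u/, so it voices to [g]. /wotudivziokub/ → wodudivziogub.
Rule 2 (regressive voicing assimilation): no segment meets the environment; /wodudivziogub/ is unchanged.
Rule 3 (final devoicing): /b/ is a voiced obstruent in word-final position, so it devoices to [p]. /wodudivziogub/ → wodudivziogup.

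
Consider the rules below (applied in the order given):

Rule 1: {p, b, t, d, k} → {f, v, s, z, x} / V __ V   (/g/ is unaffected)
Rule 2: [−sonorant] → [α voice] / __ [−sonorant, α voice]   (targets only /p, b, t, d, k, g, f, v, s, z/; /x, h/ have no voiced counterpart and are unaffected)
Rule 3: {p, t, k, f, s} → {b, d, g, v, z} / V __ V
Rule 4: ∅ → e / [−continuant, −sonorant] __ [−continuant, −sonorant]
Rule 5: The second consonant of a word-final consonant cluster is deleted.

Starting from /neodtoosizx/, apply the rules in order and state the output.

neotetoozis

Rule 1 (intervocalic spirantization): no segment meets the environment; /neodtoosizx/ is unchanged.
Rule 2 (regressive voicing assimilation): /d/ precedes the voiceless obstruent /t/, so it devoices to [t] by assimilation. /z/ precedes the voiceless obstruent /x/, so it devoices to [s] by assimilation. /neodtoosizx/ → neottoosisx.
Rule 3 (intervocalic voicing): /s/ is a voiceless obstruent between vowels /o/ and /i/, so it voices to [z]. /neottoosisx/ → neottoozisx.
Rule 4 (stop-cluster e-epenthesis): /t/ and /t/ form a stop–stop cluster, so [e] is inserted between them. /neottoozisx/ → neotetoozisx.
Rule 5 (final cluster simplification): /x/ is the second consonant of a word-final cluster /sx/, so it deletes. /neotetoozisx/ → neotetoozis.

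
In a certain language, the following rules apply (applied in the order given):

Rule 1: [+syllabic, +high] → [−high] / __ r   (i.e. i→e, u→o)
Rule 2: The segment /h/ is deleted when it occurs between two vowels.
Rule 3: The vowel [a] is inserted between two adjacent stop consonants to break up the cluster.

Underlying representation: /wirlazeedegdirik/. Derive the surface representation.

Rule 1 (pre-rhotic lowering): /i/ is a high vowel immediately before /r/, so it lowers to [e]. /i/ is a high vowel immediately before /r/, so it lowers to [e]. /wirlazeedegdirik/ → werlazeedegderik.
Rule 2 (intervocalic h-deletion): no segment meets the environment; /werlazeedegderik/ is unchanged.
Rule 3 (stop-cluster a-epenthesis): /g/ and /d/ form a stop–stop cluster, so [a] is inserted between them. /werlazeedegderik/ → werlazeedegaderik.

werlazeedegaderik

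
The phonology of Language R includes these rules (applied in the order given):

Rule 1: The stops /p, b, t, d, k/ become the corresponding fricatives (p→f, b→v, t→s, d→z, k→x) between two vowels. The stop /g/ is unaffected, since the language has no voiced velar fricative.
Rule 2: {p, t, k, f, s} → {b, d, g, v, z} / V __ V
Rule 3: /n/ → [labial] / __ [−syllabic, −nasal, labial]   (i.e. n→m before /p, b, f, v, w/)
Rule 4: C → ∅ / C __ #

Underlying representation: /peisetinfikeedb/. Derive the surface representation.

Rule 1 (intervocalic spirantization): /t/ is a stop between vowels /e/ and /i/, so it spirantizes to the fricative [s]. /k/ is a stop between vowels /i/ and /e/, so it spirantizes to the fricative [x]. /peisetinfikeedb/ → peisesinfixeedb.
Rule 2 (intervocalic voicing): /s/ is a voiceless obstruent between vowels /i/ and /e/, so it voices to [z]. /s/ is a voiceless obstruent between vowels /e/ and /i/, so it voices to [z]. /peisesinfixeedb/ → peizezinfixeedb.
Rule 3 (nasal place assimilation): /n/ precedes the labial consonant /f/, so it assimilates in place to [m]. /peizezinfixeedb/ → peizezimfixeedb.
Rule 4 (final cluster simplification): /b/ is the second consonant of a word-final cluster /db/, so it deletes. /peizezimfixeedb/ → peizezimfixeed.

peizezimfixeed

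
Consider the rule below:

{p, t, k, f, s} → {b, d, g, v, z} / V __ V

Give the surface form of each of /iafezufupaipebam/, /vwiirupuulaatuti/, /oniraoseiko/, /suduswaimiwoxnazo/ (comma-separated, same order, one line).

/iafezufupaipebam/: /f/ is a voiceless obstruent between vowels /a/ and /e/, so it voices to [v]. /f/ is a voiceless obstruent between vowels /u/ and /u/, so it voices to [v]. /p/ is a voiceless obstruent between vowels /u/ and /a/, so it voices to [b]. /p/ is a voiceless obstruent between vowels /i/ and /e/, so it voices to [b]. → [iavezuvubaibebam].
/vwiirupuulaatuti/: /p/ is a voiceless obstruent between vowels /u/ and /u/, so it voices to [b]. /t/ is a voiceless obstruent between vowels /a/ and /u/, so it voices to [d]. /t/ is a voiceless obstruent between vowels /u/ and /i/, so it voices to [d]. → [vwiirubuulaadudi].
/oniraoseiko/: /s/ is a voiceless obstruent between vowels /o/ and /e/, so it voices to [z]. /k/ is a voiceless obstruent between vowels /i/ and /o/, so it voices to [g]. → [oniraozeigo].
/suduswaimiwoxnazo/: the rule's environment is not met; surfaces unchanged as [suduswaimiwoxnazo].

iavezuvubaibebam, vwiirubuulaadudi, oniraozeigo, suduswaimiwoxnazo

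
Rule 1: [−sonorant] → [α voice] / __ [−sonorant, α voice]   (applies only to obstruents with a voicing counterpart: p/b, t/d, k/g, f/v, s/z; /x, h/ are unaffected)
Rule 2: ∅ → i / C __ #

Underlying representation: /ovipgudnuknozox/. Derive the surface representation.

Rule 1 (regressive voicing assimilation): /p/ precedes the voiced obstruent /g/, so it voices to [b] by assimilation. /ovipgudnuknozox/ → ovibgudnuknozox.
Rule 2 (final i-epenthesis): the form ends in the consonant /x/, so [i] is inserted word-finally. /ovibgudnuknozox/ → ovibgudnuknozoxi.

ovibgudnuknozoxi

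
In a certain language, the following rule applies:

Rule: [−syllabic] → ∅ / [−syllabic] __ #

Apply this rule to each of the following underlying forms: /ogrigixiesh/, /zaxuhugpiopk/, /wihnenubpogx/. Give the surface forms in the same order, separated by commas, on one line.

ogrigixies, zaxuhugpiop, wihnenubpog

/ogrigixiesh/: /h/ is the second consonant of a word-final cluster /sh/, so it deletes. → [ogrigixies].
/zaxuhugpiopk/: /k/ is the second consonant of a word-final cluster /pk/, so it deletes. → [zaxuhugpiop].
/wihnenubpogx/: /x/ is the second consonant of a word-final cluster /gx/, so it deletes. → [wihnenubpog].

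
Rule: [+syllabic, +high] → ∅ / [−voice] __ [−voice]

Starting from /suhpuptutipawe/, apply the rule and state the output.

shppttpawe

/u/ is a high vowel flanked by voiceless consonants /s/ and /h/, so it deletes.
/u/ is a high vowel flanked by voiceless consonants /p/ and /p/, so it deletes.
/u/ is a high vowel flanked by voiceless consonants /t/ and /t/, so it deletes.
/i/ is a high vowel flanked by voiceless consonants /t/ and /p/, so it deletes.
Surface form: [shppttpawe].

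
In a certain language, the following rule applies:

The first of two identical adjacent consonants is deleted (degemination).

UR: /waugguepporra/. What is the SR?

wauguepora

/gg/ is a geminate; the first /g/ deletes.
/pp/ is a geminate; the first /p/ deletes.
/rr/ is a geminate; the first /r/ deletes.
Surface form: [wauguepora].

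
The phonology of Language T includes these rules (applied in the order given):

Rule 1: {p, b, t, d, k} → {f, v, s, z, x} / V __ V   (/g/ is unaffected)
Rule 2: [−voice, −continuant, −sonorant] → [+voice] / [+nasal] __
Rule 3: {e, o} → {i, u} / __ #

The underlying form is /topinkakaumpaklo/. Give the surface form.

Rule 1 (intervocalic spirantization): /p/ is a stop between vowels /o/ and /i/, so it spirantizes to the fricative [f]. /k/ is a stop between vowels /a/ and /a/, so it spirantizes to the fricative [x]. /topinkakaumpaklo/ → tofinkaxaumpaklo.
Rule 2 (post-nasal voicing): /k/ is a voiceless stop immediately after the nasal /n/, so it voices to [g]. /p/ is a voiceless stop immediately after the nasal /m/, so it voices to [b]. /tofinkaxaumpaklo/ → tofingaxaumbaklo.
Rule 3 (final vowel raising): /o/ is a mid vowel in word-final position, so it raises to [u]. /tofingaxaumbaklo/ → tofingaxaumbaklu.

tofingaxaumbaklu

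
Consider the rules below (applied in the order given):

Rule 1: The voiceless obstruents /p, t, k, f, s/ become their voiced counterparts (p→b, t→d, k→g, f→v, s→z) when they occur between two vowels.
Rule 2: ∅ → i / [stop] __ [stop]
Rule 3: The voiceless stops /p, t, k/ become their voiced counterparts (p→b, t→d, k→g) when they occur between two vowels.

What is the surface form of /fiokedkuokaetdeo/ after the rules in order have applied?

fiogediguogaedideo

Rule 1 (intervocalic voicing): /k/ is a voiceless obstruent between vowels /o/ and /e/, so it voices to [g]. /k/ is a voiceless obstruent between vowels /o/ and /a/, so it voices to [g]. /fiokedkuokaetdeo/ → fiogedkuogaetdeo.
Rule 2 (stop-cluster i-epenthesis): /d/ and /k/ form a stop–stop cluster, so [i] is inserted between them. /t/ and /d/ form a stop–stop cluster, so [i] is inserted between them. /fiogedkuogaetdeo/ → fiogedikuogaetideo.
Rule 3 (intervocalic voicing): /k/ is a voiceless stop between vowels /i/ and /u/, so it voices to [g]. /t/ is a voiceless stop between vowels /e/ and /i/, so it voices to [d]. /fiogedikuogaetideo/ → fiogediguogaedideo.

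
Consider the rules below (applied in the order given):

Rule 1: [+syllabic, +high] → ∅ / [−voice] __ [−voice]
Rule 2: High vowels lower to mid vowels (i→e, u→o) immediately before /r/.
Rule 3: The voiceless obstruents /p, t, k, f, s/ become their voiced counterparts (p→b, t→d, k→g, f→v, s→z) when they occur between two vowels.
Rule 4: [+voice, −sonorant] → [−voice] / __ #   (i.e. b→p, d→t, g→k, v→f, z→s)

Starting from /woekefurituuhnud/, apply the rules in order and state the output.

woegevoriduuhnut

Rule 1 (high vowel syncope): no segment meets the environment; /woekefurituuhnud/ is unchanged.
Rule 2 (pre-rhotic lowering): /u/ is a high vowel immediately before /r/, so it lowers to [o]. /woekefurituuhnud/ → woekeforituuhnud.
Rule 3 (intervocalic voicing): /k/ is a voiceless obstruent between vowels /e/ and /e/, so it voices to [g]. /f/ is a voiceless obstruent between vowels /e/ and /o/, so it voices to [v]. /t/ is a voiceless obstruent between vowels /i/ and /u/, so it voices to [d]. /woekeforituuhnud/ → woegevoriduuhnud.
Rule 4 (final devoicing): /d/ is a voiced obstruent in word-final position, so it devoices to [t]. /woegevoriduuhnud/ → woegevoriduuhnut.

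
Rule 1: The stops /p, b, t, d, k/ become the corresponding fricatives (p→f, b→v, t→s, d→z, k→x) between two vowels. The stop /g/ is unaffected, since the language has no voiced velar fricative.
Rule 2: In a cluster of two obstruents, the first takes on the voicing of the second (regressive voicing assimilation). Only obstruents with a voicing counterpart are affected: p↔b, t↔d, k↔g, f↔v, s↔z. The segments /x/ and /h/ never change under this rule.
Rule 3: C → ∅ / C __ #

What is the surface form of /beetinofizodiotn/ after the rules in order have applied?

beesinofizoziot

Rule 1 (intervocalic spirantization): /t/ is a stop between vowels /e/ and /i/, so it spirantizes to the fricative [s]. /d/ is a stop between vowels /o/ and /i/, so it spirantizes to the fricative [z]. /beetinofizodiotn/ → beesinofizoziotn.
Rule 2 (regressive voicing assimilation): no segment meets the environment; /beesinofizoziotn/ is unchanged.
Rule 3 (final cluster simplification): /n/ is the second consonant of a word-final cluster /tn/, so it deletes. /beesinofizoziotn/ → beesinofizoziot.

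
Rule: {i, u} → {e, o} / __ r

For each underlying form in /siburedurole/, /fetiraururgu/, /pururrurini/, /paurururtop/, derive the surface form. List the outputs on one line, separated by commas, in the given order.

siboredorole, feteraororgu, pororrorini, paororortop

/siburedurole/: /u/ is a high vowel immediately before /r/, so it lowers to [o]. /u/ is a high vowel immediately before /r/, so it lowers to [o]. → [siboredorole].
/fetiraururgu/: /i/ is a high vowel immediately before /r/, so it lowers to [e]. /u/ is a high vowel immediately before /r/, so it lowers to [o]. /u/ is a high vowel immediately before /r/, so it lowers to [o]. → [feteraororgu].
/pururrurini/: /u/ is a high vowel immediately before /r/, so it lowers to [o]. /u/ is a high vowel immediately before /r/, so it lowers to [o]. /u/ is a high vowel immediately before /r/, so it lowers to [o]. → [pororrorini].
/paurururtop/: /u/ is a high vowel immediately before /r/, so it lowers to [o]. /u/ is a high vowel immediately before /r/, so it lowers to [o]. /u/ is a high vowel immediately before /r/, so it lowers to [o]. → [paororortop].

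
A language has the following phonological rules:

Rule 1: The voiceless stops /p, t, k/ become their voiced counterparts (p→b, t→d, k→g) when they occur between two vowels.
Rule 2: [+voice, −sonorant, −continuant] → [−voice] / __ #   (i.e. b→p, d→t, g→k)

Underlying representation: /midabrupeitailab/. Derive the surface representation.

midabrubeidailap

Rule 1 (intervocalic voicing): /p/ is a voiceless stop between vowels /u/ and /e/, so it voices to [b]. /t/ is a voiceless stop between vowels /i/ and /a/, so it voices to [d]. /midabrupeitailab/ → midabrubeidailab.
Rule 2 (final devoicing): /b/ is a voiced stop in word-final position, so it devoices to [p]. /midabrubeidailab/ → midabrubeidailap.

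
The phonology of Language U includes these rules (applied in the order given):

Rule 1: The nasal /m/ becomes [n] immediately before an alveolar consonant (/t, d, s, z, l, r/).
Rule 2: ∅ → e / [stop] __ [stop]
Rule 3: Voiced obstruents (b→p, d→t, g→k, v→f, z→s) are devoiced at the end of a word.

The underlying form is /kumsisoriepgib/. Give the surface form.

kunsisoriepegip

Rule 1 (nasal place assimilation): /m/ precedes the alveolar consonant /s/, so it assimilates in place to [n]. /kumsisoriepgib/ → kunsisoriepgib.
Rule 2 (stop-cluster e-epenthesis): /p/ and /g/ form a stop–stop cluster, so [e] is inserted between them. /kunsisoriepgib/ → kunsisoriepegib.
Rule 3 (final devoicing): /b/ is a voiced obstruent in word-final position, so it devoices to [p]. /kunsisoriepegib/ → kunsisoriepegip.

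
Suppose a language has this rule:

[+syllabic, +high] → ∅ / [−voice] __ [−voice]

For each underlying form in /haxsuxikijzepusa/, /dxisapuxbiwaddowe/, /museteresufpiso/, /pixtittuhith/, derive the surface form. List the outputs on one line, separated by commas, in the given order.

/haxsuxikijzepusa/: /u/ is a high vowel flanked by voiceless consonants /s/ and /x/, so it deletes. /i/ is a high vowel flanked by voiceless consonants /x/ and /k/, so it deletes. /u/ is a high vowel flanked by voiceless consonants /p/ and /s/, so it deletes. → [haxsxkijzepsa].
/dxisapuxbiwaddowe/: /i/ is a high vowel flanked by voiceless consonants /x/ and /s/, so it deletes. /u/ is a high vowel flanked by voiceless consonants /p/ and /x/, so it deletes. → [dxsapxbiwaddowe].
/museteresufpiso/: /u/ is a high vowel flanked by voiceless consonants /s/ and /f/, so it deletes. /i/ is a high vowel flanked by voiceless consonants /p/ and /s/, so it deletes. → [museteresfpso].
/pixtittuhith/: /i/ is a high vowel flanked by voiceless consonants /p/ and /x/, so it deletes. /i/ is a high vowel flanked by voiceless consonants /t/ and /t/, so it deletes. /u/ is a high vowel flanked by voiceless consonants /t/ and /h/, so it deletes. /i/ is a high vowel flanked by voiceless consonants /h/ and /t/, so it deletes. → [pxttthth].

haxsxkijzepsa, dxsapxbiwaddowe, museteresfpso, pxttthth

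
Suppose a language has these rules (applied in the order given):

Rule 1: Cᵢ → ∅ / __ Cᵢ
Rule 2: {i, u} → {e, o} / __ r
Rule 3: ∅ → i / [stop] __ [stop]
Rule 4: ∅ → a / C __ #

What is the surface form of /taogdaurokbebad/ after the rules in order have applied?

taogidaorokibebada

Rule 1 (degemination): no segment meets the environment; /taogdaurokbebad/ is unchanged.
Rule 2 (pre-rhotic lowering): /u/ is a high vowel immediately before /r/, so it lowers to [o]. /taogdaurokbebad/ → taogdaorokbebad.
Rule 3 (stop-cluster i-epenthesis): /g/ and /d/ form a stop–stop cluster, so [i] is inserted between them. /k/ and /b/ form a stop–stop cluster, so [i] is inserted between them. /taogdaorokbebad/ → taogidaorokibebad.
Rule 4 (final a-epenthesis): the form ends in the consonant /d/, so [a] is inserted word-finally. /taogidaorokibebad/ → taogidaorokibebada.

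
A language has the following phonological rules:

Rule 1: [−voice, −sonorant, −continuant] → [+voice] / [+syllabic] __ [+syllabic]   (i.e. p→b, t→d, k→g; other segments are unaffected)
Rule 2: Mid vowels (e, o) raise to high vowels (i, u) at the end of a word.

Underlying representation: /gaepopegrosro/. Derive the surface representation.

gaebobegrosru

Rule 1 (intervocalic voicing): /p/ is a voiceless stop between vowels /e/ and /o/, so it voices to [b]. /p/ is a voiceless stop between vowels /o/ and /e/, so it voices to [b]. /gaepopegrosro/ → gaebobegrosro.
Rule 2 (final vowel raising): /o/ is a mid vowel in word-final position, so it raises to [u]. /gaebobegrosro/ → gaebobegrosru.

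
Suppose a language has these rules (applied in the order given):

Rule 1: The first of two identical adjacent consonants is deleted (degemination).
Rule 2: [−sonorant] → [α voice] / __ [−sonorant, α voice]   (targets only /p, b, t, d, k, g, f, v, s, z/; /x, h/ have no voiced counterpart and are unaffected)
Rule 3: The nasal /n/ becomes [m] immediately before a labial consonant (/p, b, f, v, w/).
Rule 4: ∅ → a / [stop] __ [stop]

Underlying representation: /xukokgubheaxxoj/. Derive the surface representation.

Rule 1 (degemination): /xx/ is a geminate; the first /x/ deletes. /xukokgubheaxxoj/ → xukokgubheaxoj.
Rule 2 (regressive voicing assimilation): /k/ precedes the voiced obstruent /g/, so it voices to [g] by assimilation. /b/ precedes the voiceless obstruent /h/, so it devoices to [p] by assimilation. /xukokgubheaxoj/ → xukoggupheaxoj.
Rule 3 (nasal place assimilation): no segment meets the environment; /xukoggupheaxoj/ is unchanged.
Rule 4 (stop-cluster a-epenthesis): /g/ and /g/ form a stop–stop cluster, so [a] is inserted between them. /xukoggupheaxoj/ → xukogagupheaxoj.

xukogagupheaxoj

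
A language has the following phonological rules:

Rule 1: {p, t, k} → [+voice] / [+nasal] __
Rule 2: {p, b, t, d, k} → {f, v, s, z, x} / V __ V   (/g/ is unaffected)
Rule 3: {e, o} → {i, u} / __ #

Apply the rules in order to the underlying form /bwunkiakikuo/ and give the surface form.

bwungiaxixuu

Rule 1 (post-nasal voicing): /k/ is a voiceless stop immediately after the nasal /n/, so it voices to [g]. /bwunkiakikuo/ → bwungiakikuo.
Rule 2 (intervocalic spirantization): /k/ is a stop between vowels /a/ and /i/, so it spirantizes to the fricative [x]. /k/ is a stop between vowels /i/ and /u/, so it spirantizes to the fricative [x]. /bwungiakikuo/ → bwungiaxixuo.
Rule 3 (final vowel raising): /o/ is a mid vowel in word-final position, so it raises to [u]. /bwungiaxixuo/ → bwungiaxixuu.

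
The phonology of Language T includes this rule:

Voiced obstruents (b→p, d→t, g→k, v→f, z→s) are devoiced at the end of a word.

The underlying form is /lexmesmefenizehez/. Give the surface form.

Scanning /lexmesmefenizehez/: /z/ at position 13 is not in the conditioning environment; /z/ is a voiced obstruent in word-final position, so it devoices to [s].
Result: [lexmesmefenizehes].

lexmesmefenizehes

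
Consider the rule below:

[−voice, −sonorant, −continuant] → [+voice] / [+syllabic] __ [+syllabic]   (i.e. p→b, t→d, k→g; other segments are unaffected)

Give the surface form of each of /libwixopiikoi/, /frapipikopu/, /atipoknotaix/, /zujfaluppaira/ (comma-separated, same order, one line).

/libwixopiikoi/: /p/ is a voiceless stop between vowels /o/ and /i/, so it voices to [b]. /k/ is a voiceless stop between vowels /i/ and /o/, so it voices to [g]. → [libwixobiigoi].
/frapipikopu/: /p/ is a voiceless stop between vowels /a/ and /i/, so it voices to [b]. /p/ is a voiceless stop between vowels /i/ and /i/, so it voices to [b]. /k/ is a voiceless stop between vowels /i/ and /o/, so it voices to [g]. /p/ is a voiceless stop between vowels /o/ and /u/, so it voices to [b]. → [frabibigobu].
/atipoknotaix/: /t/ is a voiceless stop between vowels /a/ and /i/, so it voices to [d]. /p/ is a voiceless stop between vowels /i/ and /o/, so it voices to [b]. /t/ is a voiceless stop between vowels /o/ and /a/, so it voices to [d]. → [adiboknodaix].
/zujfaluppaira/: the rule's environment is not met; surfaces unchanged as [zujfaluppaira].

libwixobiigoi, frabibigobu, adiboknodaix, zujfaluppaira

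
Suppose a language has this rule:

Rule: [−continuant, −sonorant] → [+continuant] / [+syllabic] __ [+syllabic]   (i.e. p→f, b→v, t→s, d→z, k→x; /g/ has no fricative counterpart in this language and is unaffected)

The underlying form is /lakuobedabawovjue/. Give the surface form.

laxuovezavawovjue

/k/ is a stop between vowels /a/ and /u/, so it spirantizes to the fricative [x].
/b/ is a stop between vowels /o/ and /e/, so it spirantizes to the fricative [v].
/d/ is a stop between vowels /e/ and /a/, so it spirantizes to the fricative [z].
/b/ is a stop between vowels /a/ and /a/, so it spirantizes to the fricative [v].
Surface form: [laxuovezavawovjue].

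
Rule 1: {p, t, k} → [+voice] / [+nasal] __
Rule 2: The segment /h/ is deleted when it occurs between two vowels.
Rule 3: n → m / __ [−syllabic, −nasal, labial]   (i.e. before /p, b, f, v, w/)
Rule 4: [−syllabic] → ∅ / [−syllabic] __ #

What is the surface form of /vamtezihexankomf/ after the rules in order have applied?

Rule 1 (post-nasal voicing): /t/ is a voiceless stop immediately after the nasal /m/, so it voices to [d]. /k/ is a voiceless stop immediately after the nasal /n/, so it voices to [g]. /vamtezihexankomf/ → vamdezihexangomf.
Rule 2 (intervocalic h-deletion): /h/ occurs between vowels /i/ and /e/, so it deletes. /vamdezihexangomf/ → vamdeziexangomf.
Rule 3 (nasal place assimilation): no segment meets the environment; /vamdeziexangomf/ is unchanged.
Rule 4 (final cluster simplification): /f/ is the second consonant of a word-final cluster /mf/, so it deletes. /vamdeziexangomf/ → vamdeziexangom.

vamdeziexangom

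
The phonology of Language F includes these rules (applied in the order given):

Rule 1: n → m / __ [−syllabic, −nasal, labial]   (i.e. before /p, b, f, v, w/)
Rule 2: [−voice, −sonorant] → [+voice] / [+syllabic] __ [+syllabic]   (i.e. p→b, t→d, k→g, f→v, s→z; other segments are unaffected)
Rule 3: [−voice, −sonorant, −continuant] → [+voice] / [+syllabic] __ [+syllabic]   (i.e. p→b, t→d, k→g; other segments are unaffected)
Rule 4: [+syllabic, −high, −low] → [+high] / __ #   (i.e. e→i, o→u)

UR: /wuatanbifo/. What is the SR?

Rule 1 (nasal place assimilation): /n/ precedes the labial consonant /b/, so it assimilates in place to [m]. /wuatanbifo/ → wuatambifo.
Rule 2 (intervocalic voicing): /t/ is a voiceless obstruent between vowels /a/ and /a/, so it voices to [d]. /f/ is a voiceless obstruent between vowels /i/ and /o/, so it voices to [v]. /wuatambifo/ → wuadambivo.
Rule 3 (intervocalic voicing): no segment meets the environment; /wuadambivo/ is unchanged.
Rule 4 (final vowel raising): /o/ is a mid vowel in word-final position, so it raises to [u]. /wuadambivo/ → wuadambivu.

wuadambivu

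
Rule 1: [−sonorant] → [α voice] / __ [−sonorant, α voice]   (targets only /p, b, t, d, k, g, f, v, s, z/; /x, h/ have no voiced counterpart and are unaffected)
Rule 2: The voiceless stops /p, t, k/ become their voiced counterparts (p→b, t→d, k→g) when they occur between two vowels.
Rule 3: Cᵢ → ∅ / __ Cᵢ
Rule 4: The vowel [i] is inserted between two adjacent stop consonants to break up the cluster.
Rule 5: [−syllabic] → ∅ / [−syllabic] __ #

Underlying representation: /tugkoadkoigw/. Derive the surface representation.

tukoatikoig

Rule 1 (regressive voicing assimilation): /g/ precedes the voiceless obstruent /k/, so it devoices to [k] by assimilation. /d/ precedes the voiceless obstruent /k/, so it devoices to [t] by assimilation. /tugkoadkoigw/ → tukkoatkoigw.
Rule 2 (intervocalic voicing): no segment meets the environment; /tukkoatkoigw/ is unchanged.
Rule 3 (degemination): /kk/ is a geminate; the first /k/ deletes. /tukkoatkoigw/ → tukoatkoigw.
Rule 4 (stop-cluster i-epenthesis): /t/ and /k/ form a stop–stop cluster, so [i] is inserted between them. /tukoatkoigw/ → tukoatikoigw.
Rule 5 (final cluster simplification): /w/ is the second consonant of a word-final cluster /gw/, so it deletes. /tukoatikoigw/ → tukoatikoig.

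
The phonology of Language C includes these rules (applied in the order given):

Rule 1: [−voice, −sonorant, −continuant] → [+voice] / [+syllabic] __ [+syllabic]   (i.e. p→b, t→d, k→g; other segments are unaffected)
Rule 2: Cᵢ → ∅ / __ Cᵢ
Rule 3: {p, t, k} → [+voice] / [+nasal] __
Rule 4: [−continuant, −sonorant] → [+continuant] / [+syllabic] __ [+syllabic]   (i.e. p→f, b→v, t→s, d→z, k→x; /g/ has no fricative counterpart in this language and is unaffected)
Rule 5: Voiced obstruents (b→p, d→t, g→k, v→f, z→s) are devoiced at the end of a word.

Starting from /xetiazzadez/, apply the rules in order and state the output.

xeziazazes

Rule 1 (intervocalic voicing): /t/ is a voiceless stop between vowels /e/ and /i/, so it voices to [d]. /xetiazzadez/ → xediazzadez.
Rule 2 (degemination): /zz/ is a geminate; the first /z/ deletes. /xediazzadez/ → xediazadez.
Rule 3 (post-nasal voicing): no segment meets the environment; /xediazadez/ is unchanged.
Rule 4 (intervocalic spirantization): /d/ is a stop between vowels /e/ and /i/, so it spirantizes to the fricative [z]. /d/ is a stop between vowels /a/ and /e/, so it spirantizes to the fricative [z]. /xediazadez/ → xeziazazez.
Rule 5 (final devoicing): /z/ is a voiced obstruent in word-final position, so it devoices to [s]. /xeziazazez/ → xeziazazes.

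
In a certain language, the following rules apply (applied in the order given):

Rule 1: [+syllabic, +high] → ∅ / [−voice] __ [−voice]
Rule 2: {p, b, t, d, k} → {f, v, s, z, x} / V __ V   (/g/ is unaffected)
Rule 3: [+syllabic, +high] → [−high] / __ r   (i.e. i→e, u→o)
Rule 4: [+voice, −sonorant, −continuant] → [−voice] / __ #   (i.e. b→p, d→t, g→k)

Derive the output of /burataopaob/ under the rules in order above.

borasaofaop

Rule 1 (high vowel syncope): no segment meets the environment; /burataopaob/ is unchanged.
Rule 2 (intervocalic spirantization): /t/ is a stop between vowels /a/ and /a/, so it spirantizes to the fricative [s]. /p/ is a stop between vowels /o/ and /a/, so it spirantizes to the fricative [f]. /burataopaob/ → burasaofaob.
Rule 3 (pre-rhotic lowering): /u/ is a high vowel immediately before /r/, so it lowers to [o]. /burasaofaob/ → borasaofaob.
Rule 4 (final devoicing): /b/ is a voiced stop in word-final position, so it devoices to [p]. /borasaofaob/ → borasaofaop.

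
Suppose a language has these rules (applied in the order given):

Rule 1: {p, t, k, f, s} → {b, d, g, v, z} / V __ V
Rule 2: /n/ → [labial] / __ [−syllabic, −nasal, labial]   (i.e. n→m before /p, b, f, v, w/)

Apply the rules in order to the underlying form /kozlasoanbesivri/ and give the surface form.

kozlazoambezivri

Rule 1 (intervocalic voicing): /s/ is a voiceless obstruent between vowels /a/ and /o/, so it voices to [z]. /s/ is a voiceless obstruent between vowels /e/ and /i/, so it voices to [z]. /kozlasoanbesivri/ → kozlazoanbezivri.
Rule 2 (nasal place assimilation): /n/ precedes the labial consonant /b/, so it assimilates in place to [m]. /kozlazoanbezivri/ → kozlazoambezivri.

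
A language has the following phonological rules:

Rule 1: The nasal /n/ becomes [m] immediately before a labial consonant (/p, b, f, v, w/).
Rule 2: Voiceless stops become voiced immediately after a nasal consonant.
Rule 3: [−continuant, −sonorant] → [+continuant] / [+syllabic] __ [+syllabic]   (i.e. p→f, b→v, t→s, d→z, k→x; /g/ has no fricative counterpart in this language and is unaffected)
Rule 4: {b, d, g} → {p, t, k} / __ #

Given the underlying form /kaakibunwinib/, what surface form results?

kaaxivumwinip

Rule 1 (nasal place assimilation): /n/ precedes the labial consonant /w/, so it assimilates in place to [m]. /kaakibunwinib/ → kaakibumwinib.
Rule 2 (post-nasal voicing): no segment meets the environment; /kaakibumwinib/ is unchanged.
Rule 3 (intervocalic spirantization): /k/ is a stop between vowels /a/ and /i/, so it spirantizes to the fricative [x]. /b/ is a stop between vowels /i/ and /u/, so it spirantizes to the fricative [v]. /kaakibumwinib/ → kaaxivumwinib.
Rule 4 (final devoicing): /b/ is a voiced stop in word-final position, so it devoices to [p]. /kaaxivumwinib/ → kaaxivumwinip.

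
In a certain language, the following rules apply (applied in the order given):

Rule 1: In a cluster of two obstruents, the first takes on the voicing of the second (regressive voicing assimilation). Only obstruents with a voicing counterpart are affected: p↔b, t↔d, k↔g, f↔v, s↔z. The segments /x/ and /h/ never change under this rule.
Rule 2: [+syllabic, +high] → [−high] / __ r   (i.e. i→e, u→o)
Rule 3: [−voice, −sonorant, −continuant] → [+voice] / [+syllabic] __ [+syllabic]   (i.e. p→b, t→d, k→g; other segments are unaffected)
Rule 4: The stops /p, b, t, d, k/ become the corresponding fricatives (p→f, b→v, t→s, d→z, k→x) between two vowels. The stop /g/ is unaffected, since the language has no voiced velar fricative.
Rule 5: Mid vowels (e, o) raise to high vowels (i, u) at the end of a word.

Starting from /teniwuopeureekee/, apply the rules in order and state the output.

Rule 1 (regressive voicing assimilation): no segment meets the environment; /teniwuopeureekee/ is unchanged.
Rule 2 (pre-rhotic lowering): /u/ is a high vowel immediately before /r/, so it lowers to [o]. /teniwuopeureekee/ → teniwuopeoreekee.
Rule 3 (intervocalic voicing): /p/ is a voiceless stop between vowels /o/ and /e/, so it voices to [b]. /k/ is a voiceless stop between vowels /e/ and /e/, so it voices to [g]. /teniwuopeoreekee/ → teniwuobeoreegee.
Rule 4 (intervocalic spirantization): /b/ is a stop between vowels /o/ and /e/, so it spirantizes to the fricative [v]. /teniwuobeoreegee/ → teniwuoveoreegee.
Rule 5 (final vowel raising): /e/ is a mid vowel in word-final position, so it raises to [i]. /teniwuoveoreegee/ → teniwuoveoreegei.

teniwuoveoreegei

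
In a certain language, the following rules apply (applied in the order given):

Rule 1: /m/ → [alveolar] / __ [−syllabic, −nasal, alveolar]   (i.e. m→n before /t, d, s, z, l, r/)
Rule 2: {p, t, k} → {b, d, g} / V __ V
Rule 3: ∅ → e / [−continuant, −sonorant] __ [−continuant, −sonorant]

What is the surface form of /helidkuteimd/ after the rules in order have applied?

Rule 1 (nasal place assimilation): /m/ precedes the alveolar consonant /d/, so it assimilates in place to [n]. /helidkuteimd/ → helidkuteind.
Rule 2 (intervocalic voicing): /t/ is a voiceless stop between vowels /u/ and /e/, so it voices to [d]. /helidkuteind/ → helidkudeind.
Rule 3 (stop-cluster e-epenthesis): /d/ and /k/ form a stop–stop cluster, so [e] is inserted between them. /helidkudeind/ → helidekudeind.

helidekudeind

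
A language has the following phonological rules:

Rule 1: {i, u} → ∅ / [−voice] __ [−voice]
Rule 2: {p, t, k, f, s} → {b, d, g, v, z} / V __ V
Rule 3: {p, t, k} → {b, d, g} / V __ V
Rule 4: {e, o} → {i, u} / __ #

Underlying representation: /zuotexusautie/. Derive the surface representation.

Rule 1 (high vowel syncope): /u/ is a high vowel flanked by voiceless consonants /x/ and /s/, so it deletes. /zuotexusautie/ → zuotexsautie.
Rule 2 (intervocalic voicing): /t/ is a voiceless obstruent between vowels /o/ and /e/, so it voices to [d]. /t/ is a voiceless obstruent between vowels /u/ and /i/, so it voices to [d]. /zuotexsautie/ → zuodexsaudie.
Rule 3 (intervocalic voicing): no segment meets the environment; /zuodexsaudie/ is unchanged.
Rule 4 (final vowel raising): /e/ is a mid vowel in word-final position, so it raises to [i]. /zuodexsaudie/ → zuodexsaudii.

zuodexsaudii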